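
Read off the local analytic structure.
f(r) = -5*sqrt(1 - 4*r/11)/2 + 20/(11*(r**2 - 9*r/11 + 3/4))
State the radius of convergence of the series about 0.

Denominator factor (r**2 - 9*r/11 + 3/4): discriminant -282/121, complex-conjugate roots (9/22) + ((1/22)*sqrt(282))*i and (9/22) - ((1/22)*sqrt(282))*i; poles of order 1, moduli (1/2)*sqrt(3) and (1/2)*sqrt(3).
Branch term (-5/2)*sqrt(1 - r/(11/4)): its argument vanishes at r = 11/4, a square-root branch point, modulus 11/4.
The radius of convergence is the smallest modulus among the singular points: (1/2)*sqrt(3).

The radius of convergence is (1/2)*sqrt(3).


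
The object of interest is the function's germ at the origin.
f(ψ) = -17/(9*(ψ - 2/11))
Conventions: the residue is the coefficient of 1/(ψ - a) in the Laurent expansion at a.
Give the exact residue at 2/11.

The residue is -17/9.

At the order-1 pole 2/11 set g(ψ) = (ψ - (2/11))*f(ψ) = -17/9.
Simple pole: residue = g(a) at a = 2/11, which is -17/9.


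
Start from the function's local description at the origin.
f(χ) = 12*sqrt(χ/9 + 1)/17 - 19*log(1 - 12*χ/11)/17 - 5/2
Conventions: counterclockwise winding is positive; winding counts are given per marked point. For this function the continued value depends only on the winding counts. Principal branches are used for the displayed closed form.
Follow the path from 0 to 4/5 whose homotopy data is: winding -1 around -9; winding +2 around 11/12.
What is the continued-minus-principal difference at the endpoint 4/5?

The rational part is single-valued and drops out of the difference; each branch term changes only by its own monodromy.
(-19/17)*log(1 - χ/(11/12)): each positive loop around 11/12 adds 2*pi*i to the log, so winding +2 contributes (-19/17)*(2)*2*pi*i = -(76/17)*pi*i.
(12/17)*sqrt(1 - χ/(-9)): winding -1 is odd, the square root flips sign, contributing -2*(12/17)*sqrt(1 - (4/5)/(-9)) = -2*(12/17)*sqrt(49/45) = -(56/85)*sqrt(5).
Summing the contributions at χ = 4/5 gives (-(56/85)*sqrt(5)) - ((76/17)*pi)*i.

Continued minus principal equals (-(56/85)*sqrt(5)) - ((76/17)*pi)*i.


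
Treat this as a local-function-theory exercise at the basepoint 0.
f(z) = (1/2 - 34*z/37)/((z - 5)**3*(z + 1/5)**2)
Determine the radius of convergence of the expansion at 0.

The radius of convergence is 1/5.

Denominator factor (z + 1/5)^2: pole of order 2 at -1/5, modulus 1/5.
Denominator factor (z - 5)^3: pole of order 3 at 5, modulus 5.
The radius of convergence is the smallest modulus among the singular points: 1/5.


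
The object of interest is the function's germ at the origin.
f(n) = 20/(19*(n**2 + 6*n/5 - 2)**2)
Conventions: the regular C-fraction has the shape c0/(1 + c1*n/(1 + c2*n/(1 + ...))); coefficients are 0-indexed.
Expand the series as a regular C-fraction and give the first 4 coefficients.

The regular C-fraction coefficients are [5/19, -6/5, -8/15, 353/240].

Taylor coefficients (expand at 0): a_0 = 5/19, a_1 = 6/19, a_2 = 52/95, a_3 = 333/475.
c0 = a_0 = 5/19. Peel one level at a time: if S = 1 + c*n/S' with S'(0) = 1, then c is the n-coefficient of S and S' = c*n/(S - 1).
S_1 = c0/f = 1 + (-6/5)*n + (-16/25)*n^2 + ...; c1 = -6/5.
S_2 = c1*n/(S_1 - 1) = 1 + (-8/15)*n + (353/450)*n^2 + ...; c2 = -8/15.
S_3 = c2*n/(S_2 - 1) = 1 + (353/240)*n + ...; c3 = 353/240.


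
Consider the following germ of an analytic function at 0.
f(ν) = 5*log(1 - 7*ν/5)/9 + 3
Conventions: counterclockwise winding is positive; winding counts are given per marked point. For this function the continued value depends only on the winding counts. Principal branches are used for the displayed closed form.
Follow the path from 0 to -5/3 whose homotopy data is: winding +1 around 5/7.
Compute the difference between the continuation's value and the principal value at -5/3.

Continued minus principal equals (10/9)*pi*i.

The rational part is single-valued and drops out of the difference; each branch term changes only by its own monodromy.
(5/9)*log(1 - ν/(5/7)): each positive loop around 5/7 adds 2*pi*i to the log, so winding +1 contributes (5/9)*(1)*2*pi*i = (10/9)*pi*i.
Summing the contributions at ν = -5/3 gives (10/9)*pi*i.


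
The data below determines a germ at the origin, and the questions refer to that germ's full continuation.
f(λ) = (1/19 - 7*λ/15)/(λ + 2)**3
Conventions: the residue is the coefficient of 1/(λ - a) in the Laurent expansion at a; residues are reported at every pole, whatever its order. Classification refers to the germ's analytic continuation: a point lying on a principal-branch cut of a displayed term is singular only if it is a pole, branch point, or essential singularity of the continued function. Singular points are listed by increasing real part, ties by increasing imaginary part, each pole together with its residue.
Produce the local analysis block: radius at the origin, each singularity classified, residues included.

Radius of convergence at 0: 2.
At -2: a pole of order 3; residue 0.

Denominator factor (λ + 2)^3: pole of order 3 at -2, modulus 2.
The radius of convergence is the smallest modulus among the singular points: 2.
At the order-3 pole -2 set g(λ) = (λ - (-2))^3*f(λ) = 1/19 - 7*λ/15.
Order-3 pole: residue = g''(a)/2; g''(-2) = 0, so the residue is 0.


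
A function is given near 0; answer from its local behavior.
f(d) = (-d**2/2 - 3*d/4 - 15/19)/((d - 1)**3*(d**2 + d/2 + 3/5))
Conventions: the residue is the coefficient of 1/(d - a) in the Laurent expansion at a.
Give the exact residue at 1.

The residue is -28145/175959.

At the order-3 pole 1 set g(d) = (d - (1))^3*f(d) = (-d**2/2 - 3*d/4 - 15/19)/(d**2 + d/2 + 3/5).
Order-3 pole: residue = g''(a)/2; g''(1) = -56290/175959, so the residue is -28145/175959.


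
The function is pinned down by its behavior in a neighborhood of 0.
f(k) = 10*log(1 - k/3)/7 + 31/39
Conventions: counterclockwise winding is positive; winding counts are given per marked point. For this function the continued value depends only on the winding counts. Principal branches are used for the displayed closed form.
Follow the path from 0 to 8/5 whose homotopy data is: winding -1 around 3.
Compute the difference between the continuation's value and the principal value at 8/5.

Continued minus principal equals -(20/7)*pi*i.

The rational part is single-valued and drops out of the difference; each branch term changes only by its own monodromy.
(10/7)*log(1 - k/(3)): each positive loop around 3 adds 2*pi*i to the log, so winding -1 contributes (10/7)*(-1)*2*pi*i = -(20/7)*pi*i.
Summing the contributions at k = 8/5 gives -(20/7)*pi*i.


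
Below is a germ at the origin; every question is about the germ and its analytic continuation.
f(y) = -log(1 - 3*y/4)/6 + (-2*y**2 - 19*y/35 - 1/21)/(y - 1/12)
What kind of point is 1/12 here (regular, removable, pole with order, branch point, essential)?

The point is a pole of order 1.

The denominator factor y - 1/12 vanishes at 1/12 and appears to the power 1; the numerator there equals -269/2520, nonzero, and no other factor vanishes.
The branch terms are analytic at this point.
Hence a pole whose order is the multiplicity, 1.


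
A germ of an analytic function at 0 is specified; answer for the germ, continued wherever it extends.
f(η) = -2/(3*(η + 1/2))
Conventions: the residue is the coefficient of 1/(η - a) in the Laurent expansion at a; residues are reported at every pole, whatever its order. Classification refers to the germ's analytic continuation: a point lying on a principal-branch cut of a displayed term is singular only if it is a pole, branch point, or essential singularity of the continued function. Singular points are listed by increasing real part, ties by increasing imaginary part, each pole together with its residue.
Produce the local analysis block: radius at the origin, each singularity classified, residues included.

Denominator factor (η + 1/2): pole of order 1 at -1/2, modulus 1/2.
The radius of convergence is the smallest modulus among the singular points: 1/2.
At the order-1 pole -1/2 set g(η) = (η - (-1/2))*f(η) = -2/3.
Simple pole: residue = g(a) at a = -1/2, which is -2/3.

Radius of convergence at 0: 1/2.
At -1/2: a pole of order 1; residue -2/3.


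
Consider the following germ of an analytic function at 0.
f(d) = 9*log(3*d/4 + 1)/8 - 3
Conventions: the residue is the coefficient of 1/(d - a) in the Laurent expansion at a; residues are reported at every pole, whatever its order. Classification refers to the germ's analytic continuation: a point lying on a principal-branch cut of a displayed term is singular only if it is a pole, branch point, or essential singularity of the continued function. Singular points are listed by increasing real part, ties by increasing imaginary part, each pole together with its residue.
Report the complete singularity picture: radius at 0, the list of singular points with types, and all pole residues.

Branch term (9/8)*log(1 - d/(-4/3)): its argument vanishes at d = -4/3, a logarithmic branch point, modulus 4/3.
The radius of convergence is the smallest modulus among the singular points: 4/3.

Radius of convergence at 0: 4/3.
At -4/3: a logarithmic branch point.


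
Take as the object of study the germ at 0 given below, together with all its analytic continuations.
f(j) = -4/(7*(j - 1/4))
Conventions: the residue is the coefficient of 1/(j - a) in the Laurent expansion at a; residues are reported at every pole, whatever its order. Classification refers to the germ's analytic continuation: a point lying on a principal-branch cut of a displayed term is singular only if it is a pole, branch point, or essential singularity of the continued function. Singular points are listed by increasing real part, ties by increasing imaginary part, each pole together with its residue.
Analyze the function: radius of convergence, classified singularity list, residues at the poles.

Denominator factor (j - 1/4): pole of order 1 at 1/4, modulus 1/4.
The radius of convergence is the smallest modulus among the singular points: 1/4.
At the order-1 pole 1/4 set g(j) = (j - (1/4))*f(j) = -4/7.
Simple pole: residue = g(a) at a = 1/4, which is -4/7.

Radius of convergence at 0: 1/4.
At 1/4: a pole of order 1; residue -4/7.


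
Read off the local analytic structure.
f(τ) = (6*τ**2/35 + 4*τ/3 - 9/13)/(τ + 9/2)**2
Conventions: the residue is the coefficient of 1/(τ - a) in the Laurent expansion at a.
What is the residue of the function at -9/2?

At the order-2 pole -9/2 set g(τ) = (τ - (-9/2))^2*f(τ) = 6*τ**2/35 + 4*τ/3 - 9/13.
Order-2 pole: residue = g'(a); g'(-9/2) = -22/105, so the residue is -22/105.

The residue is -22/105.


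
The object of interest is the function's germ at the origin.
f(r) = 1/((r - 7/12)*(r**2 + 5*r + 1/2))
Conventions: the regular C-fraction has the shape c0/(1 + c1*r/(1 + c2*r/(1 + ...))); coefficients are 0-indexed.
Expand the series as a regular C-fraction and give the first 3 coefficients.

Taylor coefficients (expand at 0): a_0 = -24/7, a_1 = 1392/49, a_2 = -98544/343.
c0 = a_0 = -24/7. Peel one level at a time: if S = 1 + c*r/S' with S'(0) = 1, then c is the r-coefficient of S and S' = c*r/(S - 1).
S_1 = c0/f = 1 + (58/7)*r + (-106/7)*r^2 + ...; c1 = 58/7.
S_2 = c1*r/(S_1 - 1) = 1 + (53/29)*r + ...; c2 = 53/29.

The regular C-fraction coefficients are [-24/7, 58/7, 53/29].


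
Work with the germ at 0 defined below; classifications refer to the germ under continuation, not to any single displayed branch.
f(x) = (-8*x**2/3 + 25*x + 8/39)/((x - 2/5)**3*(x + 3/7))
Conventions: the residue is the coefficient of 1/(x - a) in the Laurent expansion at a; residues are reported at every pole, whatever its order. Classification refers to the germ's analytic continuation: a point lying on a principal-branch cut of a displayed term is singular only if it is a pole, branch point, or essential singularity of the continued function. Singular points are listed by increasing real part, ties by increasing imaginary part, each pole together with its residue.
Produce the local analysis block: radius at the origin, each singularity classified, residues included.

Radius of convergence at 0: 2/5.
At -3/7: a pole of order 1; residue 18391625/951171.
At 2/5: a pole of order 3; residue -18391625/951171.

Denominator factor (x + 3/7): pole of order 1 at -3/7, modulus 3/7.
Denominator factor (x - 2/5)^3: pole of order 3 at 2/5, modulus 2/5.
The radius of convergence is the smallest modulus among the singular points: 2/5.
At the order-1 pole -3/7 set g(x) = (x - (-3/7))*f(x) = (-8*x**2/3 + 25*x + 8/39)/(x - 2/5)**3.
Simple pole: residue = g(a) at a = -3/7, which is 18391625/951171.
At the order-3 pole 2/5 set g(x) = (x - (2/5))^3*f(x) = (-8*x**2/3 + 25*x + 8/39)/(x + 3/7).
Order-3 pole: residue = g''(a)/2; g''(2/5) = -36783250/951171, so the residue is -18391625/951171.
List the singular points by increasing real part (a conjugate pair: the negative imaginary part first).


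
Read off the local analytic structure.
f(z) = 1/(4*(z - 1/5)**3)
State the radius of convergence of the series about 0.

The radius of convergence is 1/5.

Denominator factor (z - 1/5)^3: pole of order 3 at 1/5, modulus 1/5.
The radius of convergence is the smallest modulus among the singular points: 1/5.


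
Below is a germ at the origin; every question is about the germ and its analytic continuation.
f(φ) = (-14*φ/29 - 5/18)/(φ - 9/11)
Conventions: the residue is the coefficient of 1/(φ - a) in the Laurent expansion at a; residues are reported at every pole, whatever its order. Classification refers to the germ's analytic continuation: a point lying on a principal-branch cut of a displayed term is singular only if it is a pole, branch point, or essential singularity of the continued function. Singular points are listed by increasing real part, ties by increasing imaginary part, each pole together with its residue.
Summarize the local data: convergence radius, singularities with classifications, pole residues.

Radius of convergence at 0: 9/11.
At 9/11: a pole of order 1; residue -3863/5742.

Denominator factor (φ - 9/11): pole of order 1 at 9/11, modulus 9/11.
The radius of convergence is the smallest modulus among the singular points: 9/11.
At the order-1 pole 9/11 set g(φ) = (φ - (9/11))*f(φ) = -14*φ/29 - 5/18.
Simple pole: residue = g(a) at a = 9/11, which is -3863/5742.


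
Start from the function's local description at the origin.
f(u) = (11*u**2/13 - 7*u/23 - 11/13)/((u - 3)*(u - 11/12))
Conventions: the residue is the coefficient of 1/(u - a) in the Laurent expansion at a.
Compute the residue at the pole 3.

At the order-1 pole 3 set g(u) = (u - (3))*f(u) = (11*u**2/13 - 7*u/23 - 11/13)/(u - 11/12).
Simple pole: residue = g(a) at a = 3, which is 21012/7475.

The residue is 21012/7475.


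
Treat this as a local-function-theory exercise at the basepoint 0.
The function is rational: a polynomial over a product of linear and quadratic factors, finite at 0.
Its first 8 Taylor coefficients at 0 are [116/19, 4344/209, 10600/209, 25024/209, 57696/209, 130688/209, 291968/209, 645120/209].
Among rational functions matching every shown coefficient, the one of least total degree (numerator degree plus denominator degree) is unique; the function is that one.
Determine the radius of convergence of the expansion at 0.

The radius of convergence is 1/2.

No rational of total degree below 4 reproduces all 8 coefficients; solving the [2/2] Pade equations on them gives f(ω) = (-2*ω**2 - 10*ω/11 + 29/19)/(ω - 1/2)**2, whose expansion matches every shown term.
Denominator factor (ω - 1/2)^2: pole of order 2 at 1/2, modulus 1/2.
The radius of convergence is the smallest modulus among the singular points: 1/2.


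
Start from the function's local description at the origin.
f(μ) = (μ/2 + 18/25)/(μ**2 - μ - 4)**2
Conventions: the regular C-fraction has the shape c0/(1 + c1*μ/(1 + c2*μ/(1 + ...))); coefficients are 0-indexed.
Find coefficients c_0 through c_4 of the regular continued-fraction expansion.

Taylor coefficients (expand at 0): a_0 = 9/200, a_1 = 7/800, a_2 = 49/3200, a_3 = 23/12800, a_4 = 209/51200.
c0 = a_0 = 9/200. Peel one level at a time: if S = 1 + c*μ/S' with S'(0) = 1, then c is the μ-coefficient of S and S' = c*μ/(S - 1).
S_1 = c0/f = 1 + (-7/36)*μ + (-49/162)*μ^2 + ...; c1 = -7/36.
S_2 = c1*μ/(S_1 - 1) = 1 + (-14/9)*μ + (20/7)*μ^2 + ...; c2 = -14/9.
S_3 = c2*μ/(S_2 - 1) = 1 + (90/49)*μ + (1737/19208)*μ^2 + ...; c3 = 90/49.
S_4 = c3*μ/(S_3 - 1) = 1 + (-193/3920)*μ + ...; c4 = -193/3920.

The regular C-fraction coefficients are [9/200, -7/36, -14/9, 90/49, -193/3920].


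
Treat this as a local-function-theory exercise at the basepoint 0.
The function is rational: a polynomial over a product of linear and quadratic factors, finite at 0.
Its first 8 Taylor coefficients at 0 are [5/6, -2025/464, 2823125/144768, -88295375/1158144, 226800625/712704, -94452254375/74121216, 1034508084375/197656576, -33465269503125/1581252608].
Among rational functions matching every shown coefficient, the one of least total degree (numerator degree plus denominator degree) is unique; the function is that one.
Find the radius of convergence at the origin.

No rational of total degree below 5 reproduces all 8 coefficients; solving the [2/3] Pade equations on them gives f(φ) = (-27*φ**2/26 + 26*φ/29 - 4/15)/((φ - 2/5)*(φ**2 + 7*φ/2 + 4/5)), whose expansion matches every shown term.
Denominator factor (φ**2 + 7*φ/2 + 4/5): discriminant 181/20, real irrational roots -7/4 + (1/20)*sqrt(905) and -7/4 - (1/20)*sqrt(905); poles of order 1, moduli 7/4 - (1/20)*sqrt(905) and 7/4 + (1/20)*sqrt(905).
Denominator factor (φ - 2/5): pole of order 1 at 2/5, modulus 2/5.
The radius of convergence is the smallest modulus among the singular points: 7/4 - (1/20)*sqrt(905).

The radius of convergence is 7/4 - (1/20)*sqrt(905).


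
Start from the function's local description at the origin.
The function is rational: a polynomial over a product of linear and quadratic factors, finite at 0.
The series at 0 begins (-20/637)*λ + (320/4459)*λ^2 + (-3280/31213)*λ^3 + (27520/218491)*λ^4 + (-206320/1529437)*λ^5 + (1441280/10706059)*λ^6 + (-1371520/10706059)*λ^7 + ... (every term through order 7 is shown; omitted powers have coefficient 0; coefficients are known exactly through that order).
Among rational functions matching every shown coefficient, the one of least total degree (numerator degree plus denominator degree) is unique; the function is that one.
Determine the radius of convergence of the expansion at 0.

No rational of total degree below 5 reproduces all 8 coefficients; solving the [1/4] Pade equations on them gives f(λ) = -5*λ/(13*(λ**2 + 4*λ + 7/2)**2), whose expansion matches every shown term.
Denominator factor (λ**2 + 4*λ + 7/2)^2: discriminant 2, real irrational roots -2 + (1/2)*sqrt(2) and -2 - (1/2)*sqrt(2); poles of order 2, moduli 2 - (1/2)*sqrt(2) and 2 + (1/2)*sqrt(2).
The radius of convergence is the smallest modulus among the singular points: 2 - (1/2)*sqrt(2).

The radius of convergence is 2 - (1/2)*sqrt(2).


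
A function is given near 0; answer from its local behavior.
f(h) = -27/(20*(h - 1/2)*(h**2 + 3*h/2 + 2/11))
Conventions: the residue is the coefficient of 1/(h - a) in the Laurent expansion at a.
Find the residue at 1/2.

The residue is -297/260.

At the order-1 pole 1/2 set g(h) = (h - (1/2))*f(h) = -27/(20*(h**2 + 3*h/2 + 2/11)).
Simple pole: residue = g(a) at a = 1/2, which is -297/260.


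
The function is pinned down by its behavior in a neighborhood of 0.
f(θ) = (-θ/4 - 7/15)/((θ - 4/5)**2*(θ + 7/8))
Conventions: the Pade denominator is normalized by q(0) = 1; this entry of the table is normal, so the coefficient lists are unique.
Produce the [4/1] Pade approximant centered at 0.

Taylor coefficients needed (expand at 0): a_0 = -5/6, a_1 = -265/168, a_2 = -15145/4704, a_3 = -648485/131712, a_4 = -9875535/1229312, a_5 = -396779755/34420736.
Write the denominator as Q(θ) = 1 + q1*θ. Requiring Q*f - P = O(θ^6) with deg P <= 4 kills the coefficients of θ^5..θ^5 in Q*f:
  θ^5: a_5 + q1*a_4 = 0, i.e. -396779755/34420736 + (-9875535/1229312)*q1 = 0.
Solving this linear system: q1 = -4176629/2910684.
The numerator is Q*f truncated at degree 4: P0 = a_0 = -5/6; P1 = a_1 + q1*a_0 = -833050/2183013; P2 = a_2 + q1*a_1 = -16698625/17464104; P3 = a_3 + q1*a_2 = -10604375/34928208; P4 = a_4 + q1*a_3 = -270621875/279425664.

The Pade approximant has numerator coefficients [-5/6, -833050/2183013, -16698625/17464104, -10604375/34928208, -270621875/279425664]; denominator coefficients [1, -4176629/2910684].


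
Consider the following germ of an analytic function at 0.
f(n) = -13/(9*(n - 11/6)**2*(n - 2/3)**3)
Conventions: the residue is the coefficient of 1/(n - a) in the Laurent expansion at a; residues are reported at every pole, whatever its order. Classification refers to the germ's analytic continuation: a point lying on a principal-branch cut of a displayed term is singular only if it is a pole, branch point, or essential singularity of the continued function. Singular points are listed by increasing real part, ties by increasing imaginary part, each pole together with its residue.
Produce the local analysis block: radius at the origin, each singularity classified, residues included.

Denominator factor (n - 2/3)^3: pole of order 3 at 2/3, modulus 2/3.
Denominator factor (n - 11/6)^2: pole of order 2 at 11/6, modulus 11/6.
The radius of convergence is the smallest modulus among the singular points: 2/3.
At the order-3 pole 2/3 set g(n) = (n - (2/3))^3*f(n) = -13/(9*(n - 11/6)**2).
Order-3 pole: residue = g''(a)/2; g''(2/3) = -11232/2401, so the residue is -5616/2401.
At the order-2 pole 11/6 set g(n) = (n - (11/6))^2*f(n) = -13/(9*(n - 2/3)**3).
Order-2 pole: residue = g'(a); g'(11/6) = 5616/2401, so the residue is 5616/2401.
List the singular points by increasing real part (a conjugate pair: the negative imaginary part first).

Radius of convergence at 0: 2/3.
At 2/3: a pole of order 3; residue -5616/2401.
At 11/6: a pole of order 2; residue 5616/2401.


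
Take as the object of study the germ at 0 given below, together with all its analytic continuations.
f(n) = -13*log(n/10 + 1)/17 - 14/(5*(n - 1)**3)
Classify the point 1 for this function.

The point is a pole of order 3.

The denominator factor n - 1 vanishes at 1 and appears to the power 3; the numerator there equals -14/5, nonzero, and no other factor vanishes.
The branch terms are analytic at this point.
Hence a pole whose order is the multiplicity, 3.


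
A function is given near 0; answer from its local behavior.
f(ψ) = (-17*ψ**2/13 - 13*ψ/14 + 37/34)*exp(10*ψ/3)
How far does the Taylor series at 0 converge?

The radius of convergence is infinite.

The factor exp(10*ψ/3) is entire and contributes no finite singular point.
The polynomial part has no poles.
No finite singular points: the Taylor series at 0 converges everywhere.


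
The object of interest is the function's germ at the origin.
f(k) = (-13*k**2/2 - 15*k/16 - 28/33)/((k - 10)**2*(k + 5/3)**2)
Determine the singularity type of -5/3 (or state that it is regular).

The point is a pole of order 2.

The denominator factor k + 5/3 vanishes at -5/3 and appears to the power 2; the numerator there equals -27469/1584, nonzero, and no other factor vanishes.
Hence a pole whose order is the multiplicity, 2.


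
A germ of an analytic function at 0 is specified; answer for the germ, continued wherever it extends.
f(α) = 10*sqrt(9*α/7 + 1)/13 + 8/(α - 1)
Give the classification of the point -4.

The point is a regular point.

Denominator factors: α - 1 = -5 at α = -4 — none vanishes.
Branch term sqrt(1 - α/(-7/9)): argument at -4 is -29/7, nonzero, so -4 is not its branch point (a point on a principal cut is still regular for the continued germ).
So the germ continues analytically to -4.


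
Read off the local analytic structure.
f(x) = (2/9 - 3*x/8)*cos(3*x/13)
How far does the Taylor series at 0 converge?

The factor cos(3*x/13) is entire and contributes no finite singular point.
The polynomial part has no poles.
No finite singular points: the Taylor series at 0 converges everywhere.

The radius of convergence is infinite.


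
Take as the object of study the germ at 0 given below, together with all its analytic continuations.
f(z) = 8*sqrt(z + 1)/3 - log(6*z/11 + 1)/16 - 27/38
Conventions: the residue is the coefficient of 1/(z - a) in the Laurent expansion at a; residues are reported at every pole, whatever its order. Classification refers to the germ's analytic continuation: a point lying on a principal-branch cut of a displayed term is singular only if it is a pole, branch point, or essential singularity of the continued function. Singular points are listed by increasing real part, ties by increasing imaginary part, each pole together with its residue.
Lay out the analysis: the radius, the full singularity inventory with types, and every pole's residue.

Branch term (8/3)*sqrt(1 - z/(-1)): its argument vanishes at z = -1, a square-root branch point, modulus 1.
Branch term (-1/16)*log(1 - z/(-11/6)): its argument vanishes at z = -11/6, a logarithmic branch point, modulus 11/6.
The radius of convergence is the smallest modulus among the singular points: 1.
List the singular points by increasing real part (a conjugate pair: the negative imaginary part first).

Radius of convergence at 0: 1.
At -11/6: a logarithmic branch point.
At -1: an algebraic (square-root) branch point.


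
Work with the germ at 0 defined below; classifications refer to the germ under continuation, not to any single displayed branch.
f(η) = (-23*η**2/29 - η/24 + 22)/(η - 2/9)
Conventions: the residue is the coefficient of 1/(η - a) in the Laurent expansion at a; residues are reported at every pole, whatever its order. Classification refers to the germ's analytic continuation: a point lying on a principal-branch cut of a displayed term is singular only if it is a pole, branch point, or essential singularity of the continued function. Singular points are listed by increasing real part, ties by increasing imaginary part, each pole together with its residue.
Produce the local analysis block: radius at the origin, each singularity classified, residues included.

Denominator factor (η - 2/9): pole of order 1 at 2/9, modulus 2/9.
The radius of convergence is the smallest modulus among the singular points: 2/9.
At the order-1 pole 2/9 set g(η) = (η - (2/9))*f(η) = -23*η**2/29 - η/24 + 22.
Simple pole: residue = g(a) at a = 2/9, which is 206257/9396.

Radius of convergence at 0: 2/9.
At 2/9: a pole of order 1; residue 206257/9396.


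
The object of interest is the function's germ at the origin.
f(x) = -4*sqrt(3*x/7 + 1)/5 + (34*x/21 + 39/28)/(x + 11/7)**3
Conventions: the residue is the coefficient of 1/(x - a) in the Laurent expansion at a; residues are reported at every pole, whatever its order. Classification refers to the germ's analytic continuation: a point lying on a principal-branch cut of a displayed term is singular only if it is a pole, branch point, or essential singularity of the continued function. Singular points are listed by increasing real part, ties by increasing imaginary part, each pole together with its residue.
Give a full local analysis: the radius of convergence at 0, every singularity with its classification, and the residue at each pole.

Radius of convergence at 0: 11/7.
At -7/3: an algebraic (square-root) branch point.
At -11/7: a pole of order 3; residue 0.

Denominator factor (x + 11/7)^3: pole of order 3 at -11/7, modulus 11/7.
Branch term (-4/5)*sqrt(1 - x/(-7/3)): its argument vanishes at x = -7/3, a square-root branch point, modulus 7/3.
The radius of convergence is the smallest modulus among the singular points: 11/7.
The branch term is analytic at -11/7 and contributes nothing to the residue; only the rational part matters.
At the order-3 pole -11/7 set g(x) = (x - (-11/7))^3*(rational part) = 34*x/21 + 39/28.
Order-3 pole: residue = g''(a)/2; g''(-11/7) = 0, so the residue is 0.
List the singular points by increasing real part (a conjugate pair: the negative imaginary part first).


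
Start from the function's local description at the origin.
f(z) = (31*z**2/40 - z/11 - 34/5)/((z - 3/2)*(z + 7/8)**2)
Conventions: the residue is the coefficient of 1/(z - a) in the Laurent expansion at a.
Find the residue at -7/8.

The residue is 2835/1672.

At the order-2 pole -7/8 set g(z) = (z - (-7/8))^2*f(z) = (31*z**2/40 - z/11 - 34/5)/(z - 3/2).
Order-2 pole: residue = g'(a); g'(-7/8) = 2835/1672, so the residue is 2835/1672.


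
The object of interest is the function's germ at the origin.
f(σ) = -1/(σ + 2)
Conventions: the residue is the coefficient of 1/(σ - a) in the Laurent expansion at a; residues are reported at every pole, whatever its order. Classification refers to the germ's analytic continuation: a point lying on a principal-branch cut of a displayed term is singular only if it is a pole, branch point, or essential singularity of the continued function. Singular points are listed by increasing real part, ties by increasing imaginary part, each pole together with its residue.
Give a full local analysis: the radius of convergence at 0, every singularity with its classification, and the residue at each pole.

Denominator factor (σ + 2): pole of order 1 at -2, modulus 2.
The radius of convergence is the smallest modulus among the singular points: 2.
At the order-1 pole -2 set g(σ) = (σ - (-2))*f(σ) = -1.
Simple pole: residue = g(a) at a = -2, which is -1.

Radius of convergence at 0: 2.
At -2: a pole of order 1; residue -1.


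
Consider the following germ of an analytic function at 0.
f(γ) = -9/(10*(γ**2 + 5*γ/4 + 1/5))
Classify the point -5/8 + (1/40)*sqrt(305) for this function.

The point is a pole of order 1.

The denominator factor γ**2 + 5*γ/4 + 1/5 vanishes at -5/8 + (1/40)*sqrt(305) and appears to the power 1; the numerator there equals -9/10, nonzero, and no other factor vanishes.
Hence a pole whose order is the multiplicity, 1.


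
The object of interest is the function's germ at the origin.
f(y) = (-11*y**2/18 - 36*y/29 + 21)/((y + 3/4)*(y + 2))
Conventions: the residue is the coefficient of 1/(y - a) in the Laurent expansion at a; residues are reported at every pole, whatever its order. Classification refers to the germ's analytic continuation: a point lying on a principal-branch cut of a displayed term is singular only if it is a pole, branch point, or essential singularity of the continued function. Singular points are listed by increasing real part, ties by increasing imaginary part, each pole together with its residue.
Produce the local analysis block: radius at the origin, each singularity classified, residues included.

Radius of convergence at 0: 3/4.
At -2: a pole of order 1; residue -21964/1305.
At -3/4: a pole of order 1; residue 20033/1160.

Denominator factor (y + 3/4): pole of order 1 at -3/4, modulus 3/4.
Denominator factor (y + 2): pole of order 1 at -2, modulus 2.
The radius of convergence is the smallest modulus among the singular points: 3/4.
At the order-1 pole -2 set g(y) = (y - (-2))*f(y) = (-11*y**2/18 - 36*y/29 + 21)/(y + 3/4).
Simple pole: residue = g(a) at a = -2, which is -21964/1305.
At the order-1 pole -3/4 set g(y) = (y - (-3/4))*f(y) = (-11*y**2/18 - 36*y/29 + 21)/(y + 2).
Simple pole: residue = g(a) at a = -3/4, which is 20033/1160.
List the singular points by increasing real part (a conjugate pair: the negative imaginary part first).


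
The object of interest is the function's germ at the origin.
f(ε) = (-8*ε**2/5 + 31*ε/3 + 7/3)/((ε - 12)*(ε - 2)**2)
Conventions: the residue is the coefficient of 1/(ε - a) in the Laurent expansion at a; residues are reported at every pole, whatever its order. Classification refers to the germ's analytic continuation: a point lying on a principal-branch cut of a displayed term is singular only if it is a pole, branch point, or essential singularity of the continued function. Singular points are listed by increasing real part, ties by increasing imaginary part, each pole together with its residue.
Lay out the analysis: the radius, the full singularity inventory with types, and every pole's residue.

Radius of convergence at 0: 2.
At 2: a pole of order 2; residue -839/1500.
At 12: a pole of order 1; residue -1561/1500.

Denominator factor (ε - 2)^2: pole of order 2 at 2, modulus 2.
Denominator factor (ε - 12): pole of order 1 at 12, modulus 12.
The radius of convergence is the smallest modulus among the singular points: 2.
At the order-2 pole 2 set g(ε) = (ε - (2))^2*f(ε) = (-8*ε**2/5 + 31*ε/3 + 7/3)/(ε - 12).
Order-2 pole: residue = g'(a); g'(2) = -839/1500, so the residue is -839/1500.
At the order-1 pole 12 set g(ε) = (ε - (12))*f(ε) = (-8*ε**2/5 + 31*ε/3 + 7/3)/(ε - 2)**2.
Simple pole: residue = g(a) at a = 12, which is -1561/1500.
List the singular points by increasing real part (a conjugate pair: the negative imaginary part first).


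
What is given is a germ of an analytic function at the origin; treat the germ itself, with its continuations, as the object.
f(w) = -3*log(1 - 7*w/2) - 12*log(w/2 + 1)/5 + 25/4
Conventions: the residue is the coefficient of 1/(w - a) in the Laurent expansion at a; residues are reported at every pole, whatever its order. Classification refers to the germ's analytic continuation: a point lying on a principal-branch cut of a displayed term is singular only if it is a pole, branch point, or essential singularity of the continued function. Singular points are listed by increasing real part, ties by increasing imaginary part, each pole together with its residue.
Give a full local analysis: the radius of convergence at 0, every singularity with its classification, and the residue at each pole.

Radius of convergence at 0: 2/7.
At -2: a logarithmic branch point.
At 2/7: a logarithmic branch point.

Branch term (-12/5)*log(1 - w/(-2)): its argument vanishes at w = -2, a logarithmic branch point, modulus 2.
Branch term (-3)*log(1 - w/(2/7)): its argument vanishes at w = 2/7, a logarithmic branch point, modulus 2/7.
The radius of convergence is the smallest modulus among the singular points: 2/7.
List the singular points by increasing real part (a conjugate pair: the negative imaginary part first).


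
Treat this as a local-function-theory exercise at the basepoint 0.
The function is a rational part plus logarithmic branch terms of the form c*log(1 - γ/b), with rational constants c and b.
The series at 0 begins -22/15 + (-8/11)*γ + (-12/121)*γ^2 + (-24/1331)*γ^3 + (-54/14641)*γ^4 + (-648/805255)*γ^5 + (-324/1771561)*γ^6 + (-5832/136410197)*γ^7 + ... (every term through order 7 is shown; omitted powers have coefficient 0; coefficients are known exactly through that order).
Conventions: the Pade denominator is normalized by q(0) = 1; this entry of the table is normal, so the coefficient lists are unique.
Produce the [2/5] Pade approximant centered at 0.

Taylor coefficients needed (read off): a_0 = -22/15, a_1 = -8/11, a_2 = -12/121, a_3 = -24/1331, a_4 = -54/14641, a_5 = -648/805255, a_6 = -324/1771561, a_7 = -5832/136410197.
Write the denominator as Q(γ) = 1 + q1*γ + q2*γ^2 + q3*γ^3 + q4*γ^4 + q5*γ^5. Requiring Q*f - P = O(γ^8) with deg P <= 2 kills the coefficients of γ^3..γ^7 in Q*f:
  γ^3: a_3 + q1*a_2 + q2*a_1 + q3*a_0 = 0, i.e. -24/1331 + (-12/121)*q1 + (-8/11)*q2 + (-22/15)*q3 = 0.
  γ^4: a_4 + q1*a_3 + q2*a_2 + q3*a_1 + q4*a_0 = 0, i.e. -54/14641 + (-24/1331)*q1 + (-12/121)*q2 + (-8/11)*q3 + (-22/15)*q4 = 0.
  γ^5: a_5 + q1*a_4 + q2*a_3 + q3*a_2 + q4*a_1 + q5*a_0 = 0, i.e. -648/805255 + (-54/14641)*q1 + (-24/1331)*q2 + (-12/121)*q3 + (-8/11)*q4 + (-22/15)*q5 = 0.
  γ^6: a_6 + q1*a_5 + q2*a_4 + q3*a_3 + q4*a_2 + q5*a_1 = 0, i.e. -324/1771561 + (-648/805255)*q1 + (-54/14641)*q2 + (-24/1331)*q3 + (-12/121)*q4 + (-8/11)*q5 = 0.
  γ^7: a_7 + q1*a_6 + q2*a_5 + q3*a_4 + q4*a_3 + q5*a_2 = 0, i.e. -5832/136410197 + (-324/1771561)*q1 + (-648/805255)*q2 + (-54/14641)*q3 + (-24/1331)*q4 + (-12/121)*q5 = 0.
Solving this linear system: q1 = -947010/2817997, q2 = 6859560/340977637, q3 = 1702440/3750754007, q4 = 1298565/41258294077, q5 = 1271106/453841234847.
The numerator is Q*f truncated at degree 2: P0 = a_0 = -22/15; P1 = a_1 + q1*a_0 = -7265548/30997967; P2 = a_2 + q1*a_1 + q2*a_0 = 39460228/340977637.

The Pade approximant has numerator coefficients [-22/15, -7265548/30997967, 39460228/340977637]; denominator coefficients [1, -947010/2817997, 6859560/340977637, 1702440/3750754007, 1298565/41258294077, 1271106/453841234847].


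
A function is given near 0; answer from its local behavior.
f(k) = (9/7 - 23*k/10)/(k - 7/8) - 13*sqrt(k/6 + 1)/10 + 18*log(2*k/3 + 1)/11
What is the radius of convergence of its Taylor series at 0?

The radius of convergence is 7/8.

Denominator factor (k - 7/8): pole of order 1 at 7/8, modulus 7/8.
Branch term (-13/10)*sqrt(1 - k/(-6)): its argument vanishes at k = -6, a square-root branch point, modulus 6.
Branch term (18/11)*log(1 - k/(-3/2)): its argument vanishes at k = -3/2, a logarithmic branch point, modulus 3/2.
The radius of convergence is the smallest modulus among the singular points: 7/8.


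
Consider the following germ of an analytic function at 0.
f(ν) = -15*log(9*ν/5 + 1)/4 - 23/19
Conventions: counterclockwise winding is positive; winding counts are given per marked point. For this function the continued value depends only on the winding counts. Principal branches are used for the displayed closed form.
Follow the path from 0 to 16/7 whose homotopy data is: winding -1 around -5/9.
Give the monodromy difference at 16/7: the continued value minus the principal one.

Continued minus principal equals (15/2)*pi*i.

The rational part is single-valued and drops out of the difference; each branch term changes only by its own monodromy.
(-15/4)*log(1 - ν/(-5/9)): each positive loop around -5/9 adds 2*pi*i to the log, so winding -1 contributes (-15/4)*(-1)*2*pi*i = (15/2)*pi*i.
Summing the contributions at ν = 16/7 gives (15/2)*pi*i.


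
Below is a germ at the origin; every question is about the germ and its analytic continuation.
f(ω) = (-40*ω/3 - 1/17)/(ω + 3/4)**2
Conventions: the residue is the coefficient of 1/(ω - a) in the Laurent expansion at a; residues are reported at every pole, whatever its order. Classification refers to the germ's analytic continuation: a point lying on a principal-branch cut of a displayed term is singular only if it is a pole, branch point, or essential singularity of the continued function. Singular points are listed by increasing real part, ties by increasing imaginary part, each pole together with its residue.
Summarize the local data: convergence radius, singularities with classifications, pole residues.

Radius of convergence at 0: 3/4.
At -3/4: a pole of order 2; residue -40/3.

Denominator factor (ω + 3/4)^2: pole of order 2 at -3/4, modulus 3/4.
The radius of convergence is the smallest modulus among the singular points: 3/4.
At the order-2 pole -3/4 set g(ω) = (ω - (-3/4))^2*f(ω) = -40*ω/3 - 1/17.
Order-2 pole: residue = g'(a); g'(-3/4) = -40/3, so the residue is -40/3.


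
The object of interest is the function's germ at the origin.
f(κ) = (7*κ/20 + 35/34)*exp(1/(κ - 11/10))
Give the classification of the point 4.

The point is a regular point.

There is no denominator, hence no pole anywhere.
The essential point of exp(1/(κ - (11/10))) is 11/10, not 4.
So the germ continues analytically to 4.


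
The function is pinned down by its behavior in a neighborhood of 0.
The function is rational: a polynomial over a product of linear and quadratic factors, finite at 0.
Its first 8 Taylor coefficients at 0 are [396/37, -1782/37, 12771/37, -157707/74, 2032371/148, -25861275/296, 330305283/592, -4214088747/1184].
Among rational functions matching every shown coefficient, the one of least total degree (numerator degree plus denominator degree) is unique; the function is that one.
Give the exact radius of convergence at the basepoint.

The radius of convergence is -3/16 + (1/48)*sqrt(273).

No rational of total degree below 2 reproduces all 8 coefficients; solving the [0/2] Pade equations on them gives f(χ) = -33/(37*(χ**2 - 3*χ/8 - 1/12)), whose expansion matches every shown term.
Denominator factor (χ**2 - 3*χ/8 - 1/12): discriminant 91/192, real irrational roots 3/16 + (1/48)*sqrt(273) and 3/16 - (1/48)*sqrt(273); poles of order 1, moduli 3/16 + (1/48)*sqrt(273) and -3/16 + (1/48)*sqrt(273).
The radius of convergence is the smallest modulus among the singular points: -3/16 + (1/48)*sqrt(273).
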